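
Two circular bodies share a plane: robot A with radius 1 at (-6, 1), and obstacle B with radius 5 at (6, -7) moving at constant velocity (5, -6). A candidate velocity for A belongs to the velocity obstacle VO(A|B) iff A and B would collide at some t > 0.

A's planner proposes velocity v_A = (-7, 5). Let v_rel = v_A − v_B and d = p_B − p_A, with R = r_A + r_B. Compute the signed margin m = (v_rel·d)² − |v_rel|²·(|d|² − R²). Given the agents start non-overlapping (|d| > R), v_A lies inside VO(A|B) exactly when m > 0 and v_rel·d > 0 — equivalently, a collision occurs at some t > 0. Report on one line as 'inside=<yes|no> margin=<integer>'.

d = (12, -8),  |d|² = 208;  R = 1+5 = 6,  c = 208−6² = 172
v_rel = (-12, 11),  |v_rel|² = 265;  v_rel·d = (-12)·(12) + (11)·(-8) = -232
265·t² + 464·t + 172 = 0  ⇒  m = (-232)² − 265·172 = 8244
m = 8244 > 0,  v_rel·d = -232 < 0  ⇒  outside

inside=no margin=8244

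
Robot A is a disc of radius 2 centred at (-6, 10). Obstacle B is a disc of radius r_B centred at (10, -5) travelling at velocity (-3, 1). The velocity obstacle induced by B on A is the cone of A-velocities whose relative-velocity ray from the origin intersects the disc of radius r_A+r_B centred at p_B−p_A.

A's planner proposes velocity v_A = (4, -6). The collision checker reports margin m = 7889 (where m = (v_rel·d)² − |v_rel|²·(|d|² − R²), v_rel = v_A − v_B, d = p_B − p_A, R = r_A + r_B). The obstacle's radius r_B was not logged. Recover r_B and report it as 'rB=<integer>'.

m = 7889
d = (16, -15);  v_rel = (7, -7),  |v_rel|² = 98
v_rel×d = (7)·(-15) − (-7)·(16) = 7
since m = R²·98 − 7²:  R² = (49 + 7889) / 98 = 81
R = √81 = 9  ⇒  r_B = 9 − 2 = 7

rB=7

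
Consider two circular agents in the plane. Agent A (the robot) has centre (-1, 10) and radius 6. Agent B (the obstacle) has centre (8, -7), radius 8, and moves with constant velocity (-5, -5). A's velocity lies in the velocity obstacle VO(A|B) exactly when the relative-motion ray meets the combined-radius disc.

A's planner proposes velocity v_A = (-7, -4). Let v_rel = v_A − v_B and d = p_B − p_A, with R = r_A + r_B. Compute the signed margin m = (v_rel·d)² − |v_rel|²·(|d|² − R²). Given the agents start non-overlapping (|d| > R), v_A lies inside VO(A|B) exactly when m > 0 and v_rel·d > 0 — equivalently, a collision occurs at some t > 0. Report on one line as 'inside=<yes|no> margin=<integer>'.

d = (9, -17),  |d|² = 370;  R = 6+8 = 14,  c = 370−14² = 174
v_rel = (-2, 1),  |v_rel|² = 5;  v_rel·d = (-2)·(9) + (1)·(-17) = -35
5·t² + 70·t + 174 = 0  ⇒  m = (-35)² − 5·174 = 355
m = 355 > 0,  v_rel·d = -35 < 0  ⇒  outside

inside=no margin=355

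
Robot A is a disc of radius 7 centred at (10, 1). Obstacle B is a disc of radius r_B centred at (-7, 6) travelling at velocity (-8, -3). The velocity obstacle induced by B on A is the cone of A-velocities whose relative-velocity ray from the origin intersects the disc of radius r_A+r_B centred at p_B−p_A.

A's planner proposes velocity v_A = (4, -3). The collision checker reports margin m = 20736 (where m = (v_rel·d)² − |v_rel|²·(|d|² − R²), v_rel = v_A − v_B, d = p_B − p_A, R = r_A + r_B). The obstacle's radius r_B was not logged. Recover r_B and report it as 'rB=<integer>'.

m = 20736
d = (-17, 5);  v_rel = (12, 0),  |v_rel|² = 144
v_rel×d = (12)·(5) − (0)·(-17) = 60
since m = R²·144 − 60²:  R² = (3600 + 20736) / 144 = 169
R = √169 = 13  ⇒  r_B = 13 − 7 = 6

rB=6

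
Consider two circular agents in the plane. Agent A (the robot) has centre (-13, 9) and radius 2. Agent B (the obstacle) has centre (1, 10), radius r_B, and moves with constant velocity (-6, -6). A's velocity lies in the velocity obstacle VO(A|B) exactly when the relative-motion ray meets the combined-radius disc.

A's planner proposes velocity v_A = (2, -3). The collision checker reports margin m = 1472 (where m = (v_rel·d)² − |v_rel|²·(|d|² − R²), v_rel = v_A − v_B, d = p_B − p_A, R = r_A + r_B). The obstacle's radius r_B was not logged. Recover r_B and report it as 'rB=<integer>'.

m = 1472
d = (14, 1);  v_rel = (8, 3),  |v_rel|² = 73
v_rel×d = (8)·(1) − (3)·(14) = -34
since m = R²·73 − (-34)²:  R² = (1156 + 1472) / 73 = 36
R = √36 = 6  ⇒  r_B = 6 − 2 = 4

rB=4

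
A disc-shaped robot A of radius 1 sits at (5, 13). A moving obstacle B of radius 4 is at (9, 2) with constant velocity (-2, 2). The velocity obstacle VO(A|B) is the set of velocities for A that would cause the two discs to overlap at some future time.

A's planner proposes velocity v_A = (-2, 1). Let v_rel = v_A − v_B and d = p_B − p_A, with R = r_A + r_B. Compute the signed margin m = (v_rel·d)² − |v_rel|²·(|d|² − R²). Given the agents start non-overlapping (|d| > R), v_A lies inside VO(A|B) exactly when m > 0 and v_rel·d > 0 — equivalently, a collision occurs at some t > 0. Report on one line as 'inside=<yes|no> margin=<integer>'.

d = (4, -11),  |d|² = 137;  R = 1+4 = 5,  c = 137−5² = 112
v_rel = (0, -1),  |v_rel|² = 1;  v_rel·d = (0)·(4) + (-1)·(-11) = 11
1·t² − 22·t + 112 = 0  ⇒  m = 11² − 1·112 = 9
m = 9 > 0,  v_rel·d = 11 > 0  ⇒  inside

inside=yes margin=9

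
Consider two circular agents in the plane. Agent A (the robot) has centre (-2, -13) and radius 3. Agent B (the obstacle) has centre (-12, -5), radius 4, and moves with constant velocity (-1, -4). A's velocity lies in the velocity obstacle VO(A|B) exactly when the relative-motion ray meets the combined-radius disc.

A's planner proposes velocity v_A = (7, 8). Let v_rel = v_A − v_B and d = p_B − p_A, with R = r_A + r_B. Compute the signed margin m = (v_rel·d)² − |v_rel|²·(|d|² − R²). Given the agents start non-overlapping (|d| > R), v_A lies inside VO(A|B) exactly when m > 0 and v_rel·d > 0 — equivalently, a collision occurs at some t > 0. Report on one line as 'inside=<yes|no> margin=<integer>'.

d = (-10, 8),  |d|² = 164;  R = 3+4 = 7,  c = 164−7² = 115
v_rel = (8, 12),  |v_rel|² = 208;  v_rel·d = (8)·(-10) + (12)·(8) = 16
208·t² − 32·t + 115 = 0  ⇒  m = 16² − 208·115 = -23664
m = -23664 < 0,  v_rel·d = 16 > 0  ⇒  outside

inside=no margin=-23664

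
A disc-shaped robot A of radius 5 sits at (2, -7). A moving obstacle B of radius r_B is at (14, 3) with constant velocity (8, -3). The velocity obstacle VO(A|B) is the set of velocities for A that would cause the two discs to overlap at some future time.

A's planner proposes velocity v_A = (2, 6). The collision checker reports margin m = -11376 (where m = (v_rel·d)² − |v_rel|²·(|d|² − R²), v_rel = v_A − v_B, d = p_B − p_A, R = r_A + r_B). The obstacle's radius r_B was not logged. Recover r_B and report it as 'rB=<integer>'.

m = -11376
d = (12, 10);  v_rel = (-6, 9),  |v_rel|² = 117
v_rel×d = (-6)·(10) − (9)·(12) = -168
since m = R²·117 − (-168)²:  R² = (28224 + -11376) / 117 = 144
R = √144 = 12  ⇒  r_B = 12 − 5 = 7

rB=7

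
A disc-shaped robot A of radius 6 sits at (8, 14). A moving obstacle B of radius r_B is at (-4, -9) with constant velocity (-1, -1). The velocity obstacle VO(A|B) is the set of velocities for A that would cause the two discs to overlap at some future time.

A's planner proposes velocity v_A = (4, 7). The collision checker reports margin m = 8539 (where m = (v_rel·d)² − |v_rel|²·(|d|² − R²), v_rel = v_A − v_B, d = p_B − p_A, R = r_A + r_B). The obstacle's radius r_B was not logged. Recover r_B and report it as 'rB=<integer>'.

m = 8539
d = (-12, -23);  v_rel = (5, 8),  |v_rel|² = 89
v_rel×d = (5)·(-23) − (8)·(-12) = -19
since m = R²·89 − (-19)²:  R² = (361 + 8539) / 89 = 100
R = √100 = 10  ⇒  r_B = 10 − 6 = 4

rB=4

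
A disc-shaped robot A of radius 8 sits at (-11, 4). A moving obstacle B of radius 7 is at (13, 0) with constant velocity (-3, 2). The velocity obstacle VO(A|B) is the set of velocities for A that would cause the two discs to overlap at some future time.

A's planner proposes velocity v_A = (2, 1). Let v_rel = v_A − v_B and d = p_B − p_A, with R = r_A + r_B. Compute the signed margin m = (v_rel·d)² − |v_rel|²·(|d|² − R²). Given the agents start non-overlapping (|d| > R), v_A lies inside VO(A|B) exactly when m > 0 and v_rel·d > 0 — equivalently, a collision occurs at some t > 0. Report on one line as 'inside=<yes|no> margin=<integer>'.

d = (24, -4),  |d|² = 592;  R = 8+7 = 15,  c = 592−15² = 367
v_rel = (5, -1),  |v_rel|² = 26;  v_rel·d = (5)·(24) + (-1)·(-4) = 124
26·t² − 248·t + 367 = 0  ⇒  m = 124² − 26·367 = 5834
m = 5834 > 0,  v_rel·d = 124 > 0  ⇒  inside

inside=yes margin=5834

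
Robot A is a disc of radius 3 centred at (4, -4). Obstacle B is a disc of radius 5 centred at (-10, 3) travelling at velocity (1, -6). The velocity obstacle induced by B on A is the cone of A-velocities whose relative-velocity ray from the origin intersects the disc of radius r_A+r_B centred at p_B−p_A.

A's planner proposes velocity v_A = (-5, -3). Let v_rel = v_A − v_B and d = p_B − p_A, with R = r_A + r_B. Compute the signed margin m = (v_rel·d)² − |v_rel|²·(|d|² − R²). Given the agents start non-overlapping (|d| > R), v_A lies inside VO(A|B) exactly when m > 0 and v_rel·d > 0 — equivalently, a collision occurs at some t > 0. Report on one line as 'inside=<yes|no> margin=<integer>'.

d = (-14, 7),  |d|² = 245;  R = 3+5 = 8,  c = 245−8² = 181
v_rel = (-6, 3),  |v_rel|² = 45;  v_rel·d = (-6)·(-14) + (3)·(7) = 105
45·t² − 210·t + 181 = 0  ⇒  m = 105² − 45·181 = 2880
m = 2880 > 0,  v_rel·d = 105 > 0  ⇒  inside

inside=yes margin=2880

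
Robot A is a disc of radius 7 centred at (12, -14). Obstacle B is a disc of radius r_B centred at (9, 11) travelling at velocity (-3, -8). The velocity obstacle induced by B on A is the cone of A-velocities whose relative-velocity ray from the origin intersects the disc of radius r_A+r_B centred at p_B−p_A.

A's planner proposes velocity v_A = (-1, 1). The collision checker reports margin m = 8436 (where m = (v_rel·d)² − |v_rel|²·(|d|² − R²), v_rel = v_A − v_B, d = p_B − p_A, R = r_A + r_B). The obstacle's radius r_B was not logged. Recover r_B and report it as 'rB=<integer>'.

m = 8436
d = (-3, 25);  v_rel = (2, 9),  |v_rel|² = 85
v_rel×d = (2)·(25) − (9)·(-3) = 77
since m = R²·85 − 77²:  R² = (5929 + 8436) / 85 = 169
R = √169 = 13  ⇒  r_B = 13 − 7 = 6

rB=6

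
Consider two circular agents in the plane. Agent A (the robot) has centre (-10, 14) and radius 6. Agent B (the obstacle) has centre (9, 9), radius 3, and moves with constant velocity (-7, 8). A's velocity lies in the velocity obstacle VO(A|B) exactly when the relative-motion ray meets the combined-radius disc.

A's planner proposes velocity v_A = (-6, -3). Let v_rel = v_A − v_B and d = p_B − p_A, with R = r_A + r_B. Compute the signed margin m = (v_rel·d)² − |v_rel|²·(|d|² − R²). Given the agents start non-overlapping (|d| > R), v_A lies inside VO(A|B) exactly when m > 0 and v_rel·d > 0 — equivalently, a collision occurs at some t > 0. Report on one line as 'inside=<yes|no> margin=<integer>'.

d = (19, -5),  |d|² = 386;  R = 6+3 = 9,  c = 386−9² = 305
v_rel = (1, -11),  |v_rel|² = 122;  v_rel·d = (1)·(19) + (-11)·(-5) = 74
122·t² − 148·t + 305 = 0  ⇒  m = 74² − 122·305 = -31734
m = -31734 < 0,  v_rel·d = 74 > 0  ⇒  outside

inside=no margin=-31734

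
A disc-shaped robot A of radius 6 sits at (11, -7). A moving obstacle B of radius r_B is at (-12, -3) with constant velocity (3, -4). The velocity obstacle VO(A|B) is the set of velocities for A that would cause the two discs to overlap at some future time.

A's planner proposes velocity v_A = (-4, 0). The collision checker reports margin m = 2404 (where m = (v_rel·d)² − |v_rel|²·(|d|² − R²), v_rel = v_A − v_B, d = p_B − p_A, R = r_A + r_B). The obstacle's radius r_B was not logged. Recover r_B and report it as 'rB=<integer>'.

m = 2404
d = (-23, 4);  v_rel = (-7, 4),  |v_rel|² = 65
v_rel×d = (-7)·(4) − (4)·(-23) = 64
since m = R²·65 − 64²:  R² = (4096 + 2404) / 65 = 100
R = √100 = 10  ⇒  r_B = 10 − 6 = 4

rB=4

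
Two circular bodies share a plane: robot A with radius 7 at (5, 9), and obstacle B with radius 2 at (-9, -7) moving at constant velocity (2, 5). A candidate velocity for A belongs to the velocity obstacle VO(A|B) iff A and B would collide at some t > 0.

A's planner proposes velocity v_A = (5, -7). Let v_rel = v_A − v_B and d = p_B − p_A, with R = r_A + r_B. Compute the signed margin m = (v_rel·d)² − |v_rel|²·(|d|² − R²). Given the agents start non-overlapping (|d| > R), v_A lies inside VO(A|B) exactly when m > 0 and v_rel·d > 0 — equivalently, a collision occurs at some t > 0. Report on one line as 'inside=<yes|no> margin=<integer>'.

d = (-14, -16),  |d|² = 452;  R = 7+2 = 9,  c = 452−9² = 371
v_rel = (3, -12),  |v_rel|² = 153;  v_rel·d = (3)·(-14) + (-12)·(-16) = 150
153·t² − 300·t + 371 = 0  ⇒  m = 150² − 153·371 = -34263
m = -34263 < 0,  v_rel·d = 150 > 0  ⇒  outside

inside=no margin=-34263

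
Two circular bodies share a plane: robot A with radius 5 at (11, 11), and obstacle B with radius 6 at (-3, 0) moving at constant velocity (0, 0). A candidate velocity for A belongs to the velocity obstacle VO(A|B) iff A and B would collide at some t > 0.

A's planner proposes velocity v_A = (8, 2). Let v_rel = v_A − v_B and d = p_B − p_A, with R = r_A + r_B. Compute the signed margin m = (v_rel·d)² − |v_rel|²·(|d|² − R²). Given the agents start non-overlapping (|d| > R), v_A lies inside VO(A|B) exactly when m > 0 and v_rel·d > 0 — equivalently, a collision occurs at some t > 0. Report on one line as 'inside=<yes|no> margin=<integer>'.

d = (-14, -11),  |d|² = 317;  R = 5+6 = 11,  c = 317−11² = 196
v_rel = (8, 2),  |v_rel|² = 68;  v_rel·d = (8)·(-14) + (2)·(-11) = -134
68·t² + 268·t + 196 = 0  ⇒  m = (-134)² − 68·196 = 4628
m = 4628 > 0,  v_rel·d = -134 < 0  ⇒  outside

inside=no margin=4628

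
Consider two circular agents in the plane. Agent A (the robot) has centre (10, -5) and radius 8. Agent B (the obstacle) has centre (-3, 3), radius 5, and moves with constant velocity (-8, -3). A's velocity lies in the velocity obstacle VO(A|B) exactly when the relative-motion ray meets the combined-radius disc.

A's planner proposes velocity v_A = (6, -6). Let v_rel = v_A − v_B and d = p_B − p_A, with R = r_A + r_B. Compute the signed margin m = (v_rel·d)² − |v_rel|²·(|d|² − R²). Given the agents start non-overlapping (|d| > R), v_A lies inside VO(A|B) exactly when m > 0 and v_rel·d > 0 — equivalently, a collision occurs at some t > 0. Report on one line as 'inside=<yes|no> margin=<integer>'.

d = (-13, 8),  |d|² = 233;  R = 8+5 = 13,  c = 233−13² = 64
v_rel = (14, -3),  |v_rel|² = 205;  v_rel·d = (14)·(-13) + (-3)·(8) = -206
205·t² + 412·t + 64 = 0  ⇒  m = (-206)² − 205·64 = 29316
m = 29316 > 0,  v_rel·d = -206 < 0  ⇒  outside

inside=no margin=29316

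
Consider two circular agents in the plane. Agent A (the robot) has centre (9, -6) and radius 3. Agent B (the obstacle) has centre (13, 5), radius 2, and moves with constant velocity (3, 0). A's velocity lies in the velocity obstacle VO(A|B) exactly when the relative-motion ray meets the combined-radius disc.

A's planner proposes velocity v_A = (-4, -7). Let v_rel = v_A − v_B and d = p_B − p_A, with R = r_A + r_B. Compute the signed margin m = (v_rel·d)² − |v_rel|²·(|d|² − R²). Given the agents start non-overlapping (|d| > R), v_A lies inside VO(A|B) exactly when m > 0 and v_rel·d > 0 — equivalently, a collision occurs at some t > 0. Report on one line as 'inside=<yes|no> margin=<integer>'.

d = (4, 11),  |d|² = 137;  R = 3+2 = 5,  c = 137−5² = 112
v_rel = (-7, -7),  |v_rel|² = 98;  v_rel·d = (-7)·(4) + (-7)·(11) = -105
98·t² + 210·t + 112 = 0  ⇒  m = (-105)² − 98·112 = 49
m = 49 > 0,  v_rel·d = -105 < 0  ⇒  outside

inside=no margin=49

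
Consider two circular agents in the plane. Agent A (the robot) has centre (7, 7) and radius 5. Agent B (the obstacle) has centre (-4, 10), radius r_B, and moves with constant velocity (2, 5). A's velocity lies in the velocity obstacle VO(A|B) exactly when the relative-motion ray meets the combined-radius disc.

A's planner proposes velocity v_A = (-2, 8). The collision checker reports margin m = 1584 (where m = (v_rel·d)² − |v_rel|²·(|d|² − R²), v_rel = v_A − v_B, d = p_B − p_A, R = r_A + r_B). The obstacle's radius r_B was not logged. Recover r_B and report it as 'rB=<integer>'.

m = 1584
d = (-11, 3);  v_rel = (-4, 3),  |v_rel|² = 25
v_rel×d = (-4)·(3) − (3)·(-11) = 21
since m = R²·25 − 21²:  R² = (441 + 1584) / 25 = 81
R = √81 = 9  ⇒  r_B = 9 − 5 = 4

rB=4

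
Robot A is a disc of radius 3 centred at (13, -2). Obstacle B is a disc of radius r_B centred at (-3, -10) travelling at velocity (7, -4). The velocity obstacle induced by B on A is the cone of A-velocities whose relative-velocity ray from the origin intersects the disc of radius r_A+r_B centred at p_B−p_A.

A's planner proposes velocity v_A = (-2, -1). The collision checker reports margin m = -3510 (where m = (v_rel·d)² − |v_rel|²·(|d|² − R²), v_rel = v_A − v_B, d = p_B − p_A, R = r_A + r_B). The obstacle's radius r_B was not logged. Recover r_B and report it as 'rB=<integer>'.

m = -3510
d = (-16, -8);  v_rel = (-9, 3),  |v_rel|² = 90
v_rel×d = (-9)·(-8) − (3)·(-16) = 120
since m = R²·90 − 120²:  R² = (14400 + -3510) / 90 = 121
R = √121 = 11  ⇒  r_B = 11 − 3 = 8

rB=8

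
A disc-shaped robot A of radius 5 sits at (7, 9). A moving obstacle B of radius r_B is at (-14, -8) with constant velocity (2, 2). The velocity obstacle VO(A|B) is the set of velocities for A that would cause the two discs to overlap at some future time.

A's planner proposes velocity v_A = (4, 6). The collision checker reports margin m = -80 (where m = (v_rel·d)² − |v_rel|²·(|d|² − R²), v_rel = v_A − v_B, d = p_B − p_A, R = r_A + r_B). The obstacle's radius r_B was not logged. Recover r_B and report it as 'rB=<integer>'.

m = -80
d = (-21, -17);  v_rel = (2, 4),  |v_rel|² = 20
v_rel×d = (2)·(-17) − (4)·(-21) = 50
since m = R²·20 − 50²:  R² = (2500 + -80) / 20 = 121
R = √121 = 11  ⇒  r_B = 11 − 5 = 6

rB=6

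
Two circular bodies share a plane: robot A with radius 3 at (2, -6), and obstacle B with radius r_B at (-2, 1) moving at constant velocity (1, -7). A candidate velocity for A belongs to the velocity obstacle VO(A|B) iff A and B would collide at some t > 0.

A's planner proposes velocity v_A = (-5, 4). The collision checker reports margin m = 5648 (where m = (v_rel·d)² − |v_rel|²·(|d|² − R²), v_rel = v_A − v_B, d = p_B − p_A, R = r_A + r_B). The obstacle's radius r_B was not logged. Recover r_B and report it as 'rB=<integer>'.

m = 5648
d = (-4, 7);  v_rel = (-6, 11),  |v_rel|² = 157
v_rel×d = (-6)·(7) − (11)·(-4) = 2
since m = R²·157 − 2²:  R² = (4 + 5648) / 157 = 36
R = √36 = 6  ⇒  r_B = 6 − 3 = 3

rB=3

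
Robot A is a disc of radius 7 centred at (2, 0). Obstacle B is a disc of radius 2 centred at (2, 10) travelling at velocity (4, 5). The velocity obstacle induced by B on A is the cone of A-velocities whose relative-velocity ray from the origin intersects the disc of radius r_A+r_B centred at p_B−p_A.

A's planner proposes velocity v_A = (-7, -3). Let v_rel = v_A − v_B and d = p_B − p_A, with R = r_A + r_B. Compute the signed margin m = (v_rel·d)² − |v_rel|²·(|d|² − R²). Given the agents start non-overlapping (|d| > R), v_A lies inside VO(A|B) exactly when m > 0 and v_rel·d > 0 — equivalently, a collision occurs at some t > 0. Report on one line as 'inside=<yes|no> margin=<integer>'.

d = (0, 10),  |d|² = 100;  R = 7+2 = 9,  c = 100−9² = 19
v_rel = (-11, -8),  |v_rel|² = 185;  v_rel·d = (-11)·(0) + (-8)·(10) = -80
185·t² + 160·t + 19 = 0  ⇒  m = (-80)² − 185·19 = 2885
m = 2885 > 0,  v_rel·d = -80 < 0  ⇒  outside

inside=no margin=2885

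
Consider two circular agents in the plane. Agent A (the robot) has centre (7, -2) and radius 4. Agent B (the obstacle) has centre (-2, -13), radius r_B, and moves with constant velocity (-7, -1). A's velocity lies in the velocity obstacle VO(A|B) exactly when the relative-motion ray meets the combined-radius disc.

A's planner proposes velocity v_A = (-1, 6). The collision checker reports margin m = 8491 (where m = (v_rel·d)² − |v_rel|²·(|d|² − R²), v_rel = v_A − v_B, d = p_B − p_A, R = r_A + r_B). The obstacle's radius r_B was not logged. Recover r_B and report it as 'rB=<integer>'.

m = 8491
d = (-9, -11);  v_rel = (6, 7),  |v_rel|² = 85
v_rel×d = (6)·(-11) − (7)·(-9) = -3
since m = R²·85 − (-3)²:  R² = (9 + 8491) / 85 = 100
R = √100 = 10  ⇒  r_B = 10 − 4 = 6

rB=6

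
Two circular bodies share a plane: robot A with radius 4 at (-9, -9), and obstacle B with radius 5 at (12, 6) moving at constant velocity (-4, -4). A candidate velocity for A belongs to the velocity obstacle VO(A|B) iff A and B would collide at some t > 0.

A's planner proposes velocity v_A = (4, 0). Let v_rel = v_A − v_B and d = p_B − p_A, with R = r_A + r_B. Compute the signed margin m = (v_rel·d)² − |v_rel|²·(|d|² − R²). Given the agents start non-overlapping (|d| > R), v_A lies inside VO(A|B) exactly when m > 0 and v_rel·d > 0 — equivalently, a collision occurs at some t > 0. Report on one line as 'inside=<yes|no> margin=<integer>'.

d = (21, 15),  |d|² = 666;  R = 4+5 = 9,  c = 666−9² = 585
v_rel = (8, 4),  |v_rel|² = 80;  v_rel·d = (8)·(21) + (4)·(15) = 228
80·t² − 456·t + 585 = 0  ⇒  m = 228² − 80·585 = 5184
m = 5184 > 0,  v_rel·d = 228 > 0  ⇒  inside

inside=yes margin=5184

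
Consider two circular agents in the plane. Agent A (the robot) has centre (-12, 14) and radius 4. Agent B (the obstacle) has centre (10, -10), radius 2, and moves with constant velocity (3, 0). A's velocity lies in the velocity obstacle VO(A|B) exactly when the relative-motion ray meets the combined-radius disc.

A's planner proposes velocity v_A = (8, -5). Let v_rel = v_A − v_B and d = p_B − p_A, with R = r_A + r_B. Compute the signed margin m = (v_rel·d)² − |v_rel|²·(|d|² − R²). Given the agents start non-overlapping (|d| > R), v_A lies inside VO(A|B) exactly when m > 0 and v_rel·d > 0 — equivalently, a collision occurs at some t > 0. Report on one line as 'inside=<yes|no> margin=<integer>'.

d = (22, -24),  |d|² = 1060;  R = 4+2 = 6,  c = 1060−6² = 1024
v_rel = (5, -5),  |v_rel|² = 50;  v_rel·d = (5)·(22) + (-5)·(-24) = 230
50·t² − 460·t + 1024 = 0  ⇒  m = 230² − 50·1024 = 1700
m = 1700 > 0,  v_rel·d = 230 > 0  ⇒  inside

inside=yes margin=1700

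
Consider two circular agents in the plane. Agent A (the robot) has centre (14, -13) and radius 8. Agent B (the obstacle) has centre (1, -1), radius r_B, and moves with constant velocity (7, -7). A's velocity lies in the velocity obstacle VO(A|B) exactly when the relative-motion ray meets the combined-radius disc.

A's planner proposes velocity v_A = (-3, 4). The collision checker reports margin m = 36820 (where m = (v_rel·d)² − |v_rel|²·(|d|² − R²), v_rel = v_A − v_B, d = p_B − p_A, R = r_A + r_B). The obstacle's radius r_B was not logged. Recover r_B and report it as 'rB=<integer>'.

m = 36820
d = (-13, 12);  v_rel = (-10, 11),  |v_rel|² = 221
v_rel×d = (-10)·(12) − (11)·(-13) = 23
since m = R²·221 − 23²:  R² = (529 + 36820) / 221 = 169
R = √169 = 13  ⇒  r_B = 13 − 8 = 5

rB=5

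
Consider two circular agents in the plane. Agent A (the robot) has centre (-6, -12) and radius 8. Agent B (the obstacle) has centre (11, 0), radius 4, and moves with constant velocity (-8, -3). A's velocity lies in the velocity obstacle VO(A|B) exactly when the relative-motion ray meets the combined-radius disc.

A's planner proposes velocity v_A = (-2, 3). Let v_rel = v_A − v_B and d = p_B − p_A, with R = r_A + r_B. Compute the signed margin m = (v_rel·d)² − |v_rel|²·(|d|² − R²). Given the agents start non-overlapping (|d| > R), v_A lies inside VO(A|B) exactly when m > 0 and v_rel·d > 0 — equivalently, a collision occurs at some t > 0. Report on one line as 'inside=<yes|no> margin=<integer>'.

d = (17, 12),  |d|² = 433;  R = 8+4 = 12,  c = 433−12² = 289
v_rel = (6, 6),  |v_rel|² = 72;  v_rel·d = (6)·(17) + (6)·(12) = 174
72·t² − 348·t + 289 = 0  ⇒  m = 174² − 72·289 = 9468
m = 9468 > 0,  v_rel·d = 174 > 0  ⇒  inside

inside=yes margin=9468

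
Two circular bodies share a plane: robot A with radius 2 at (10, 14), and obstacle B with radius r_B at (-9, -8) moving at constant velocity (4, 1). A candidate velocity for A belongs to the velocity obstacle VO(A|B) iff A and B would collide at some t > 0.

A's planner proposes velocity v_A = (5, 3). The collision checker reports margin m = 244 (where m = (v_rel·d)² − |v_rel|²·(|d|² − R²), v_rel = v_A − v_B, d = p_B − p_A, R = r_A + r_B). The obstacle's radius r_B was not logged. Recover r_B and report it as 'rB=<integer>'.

m = 244
d = (-19, -22);  v_rel = (1, 2),  |v_rel|² = 5
v_rel×d = (1)·(-22) − (2)·(-19) = 16
since m = R²·5 − 16²:  R² = (256 + 244) / 5 = 100
R = √100 = 10  ⇒  r_B = 10 − 2 = 8

rB=8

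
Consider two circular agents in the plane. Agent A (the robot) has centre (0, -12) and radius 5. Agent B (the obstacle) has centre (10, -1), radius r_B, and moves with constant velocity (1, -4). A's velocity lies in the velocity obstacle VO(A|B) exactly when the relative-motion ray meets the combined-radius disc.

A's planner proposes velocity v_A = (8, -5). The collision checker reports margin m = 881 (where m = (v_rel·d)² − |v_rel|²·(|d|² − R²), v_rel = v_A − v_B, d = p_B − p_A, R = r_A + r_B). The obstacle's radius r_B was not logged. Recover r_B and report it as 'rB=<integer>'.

m = 881
d = (10, 11);  v_rel = (7, -1),  |v_rel|² = 50
v_rel×d = (7)·(11) − (-1)·(10) = 87
since m = R²·50 − 87²:  R² = (7569 + 881) / 50 = 169
R = √169 = 13  ⇒  r_B = 13 − 5 = 8

rB=8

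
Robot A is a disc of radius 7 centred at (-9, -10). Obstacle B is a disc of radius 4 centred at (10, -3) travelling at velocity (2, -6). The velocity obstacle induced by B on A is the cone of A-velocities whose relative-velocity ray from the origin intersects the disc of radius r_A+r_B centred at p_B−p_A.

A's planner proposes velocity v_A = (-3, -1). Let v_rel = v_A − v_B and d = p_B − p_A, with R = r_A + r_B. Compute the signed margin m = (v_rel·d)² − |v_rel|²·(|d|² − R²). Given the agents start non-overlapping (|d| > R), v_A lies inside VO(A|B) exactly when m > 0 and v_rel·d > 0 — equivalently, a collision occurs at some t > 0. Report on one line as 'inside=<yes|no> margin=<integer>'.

d = (19, 7),  |d|² = 410;  R = 7+4 = 11,  c = 410−11² = 289
v_rel = (-5, 5),  |v_rel|² = 50;  v_rel·d = (-5)·(19) + (5)·(7) = -60
50·t² + 120·t + 289 = 0  ⇒  m = (-60)² − 50·289 = -10850
m = -10850 < 0,  v_rel·d = -60 < 0  ⇒  outside

inside=no margin=-10850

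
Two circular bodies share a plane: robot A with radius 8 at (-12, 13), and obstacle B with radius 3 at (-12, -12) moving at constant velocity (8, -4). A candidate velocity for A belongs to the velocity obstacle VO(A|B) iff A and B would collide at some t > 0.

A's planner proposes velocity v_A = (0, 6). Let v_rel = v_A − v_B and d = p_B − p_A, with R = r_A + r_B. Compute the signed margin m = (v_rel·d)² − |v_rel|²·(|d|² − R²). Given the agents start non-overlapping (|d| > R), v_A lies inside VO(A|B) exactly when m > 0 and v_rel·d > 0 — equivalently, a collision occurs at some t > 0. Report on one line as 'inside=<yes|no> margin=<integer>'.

d = (0, -25),  |d|² = 625;  R = 8+3 = 11,  c = 625−11² = 504
v_rel = (-8, 10),  |v_rel|² = 164;  v_rel·d = (-8)·(0) + (10)·(-25) = -250
164·t² + 500·t + 504 = 0  ⇒  m = (-250)² − 164·504 = -20156
m = -20156 < 0,  v_rel·d = -250 < 0  ⇒  outside

inside=no margin=-20156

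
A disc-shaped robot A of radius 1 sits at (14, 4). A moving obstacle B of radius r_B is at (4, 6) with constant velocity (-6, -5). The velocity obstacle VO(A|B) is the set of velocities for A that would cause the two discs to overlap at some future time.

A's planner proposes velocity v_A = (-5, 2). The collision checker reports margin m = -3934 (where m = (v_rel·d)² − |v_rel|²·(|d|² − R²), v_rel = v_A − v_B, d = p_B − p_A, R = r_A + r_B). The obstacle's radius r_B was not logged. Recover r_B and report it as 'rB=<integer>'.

m = -3934
d = (-10, 2);  v_rel = (1, 7),  |v_rel|² = 50
v_rel×d = (1)·(2) − (7)·(-10) = 72
since m = R²·50 − 72²:  R² = (5184 + -3934) / 50 = 25
R = √25 = 5  ⇒  r_B = 5 − 1 = 4

rB=4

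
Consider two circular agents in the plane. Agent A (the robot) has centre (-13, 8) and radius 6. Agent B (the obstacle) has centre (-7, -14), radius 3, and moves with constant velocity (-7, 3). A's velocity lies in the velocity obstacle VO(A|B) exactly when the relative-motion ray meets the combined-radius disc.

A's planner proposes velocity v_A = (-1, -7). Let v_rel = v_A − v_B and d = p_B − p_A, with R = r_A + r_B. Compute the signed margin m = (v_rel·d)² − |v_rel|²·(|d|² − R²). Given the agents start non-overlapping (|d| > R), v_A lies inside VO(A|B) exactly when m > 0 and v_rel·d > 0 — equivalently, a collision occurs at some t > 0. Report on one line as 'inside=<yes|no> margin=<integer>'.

d = (6, -22),  |d|² = 520;  R = 6+3 = 9,  c = 520−9² = 439
v_rel = (6, -10),  |v_rel|² = 136;  v_rel·d = (6)·(6) + (-10)·(-22) = 256
136·t² − 512·t + 439 = 0  ⇒  m = 256² − 136·439 = 5832
m = 5832 > 0,  v_rel·d = 256 > 0  ⇒  inside

inside=yes margin=5832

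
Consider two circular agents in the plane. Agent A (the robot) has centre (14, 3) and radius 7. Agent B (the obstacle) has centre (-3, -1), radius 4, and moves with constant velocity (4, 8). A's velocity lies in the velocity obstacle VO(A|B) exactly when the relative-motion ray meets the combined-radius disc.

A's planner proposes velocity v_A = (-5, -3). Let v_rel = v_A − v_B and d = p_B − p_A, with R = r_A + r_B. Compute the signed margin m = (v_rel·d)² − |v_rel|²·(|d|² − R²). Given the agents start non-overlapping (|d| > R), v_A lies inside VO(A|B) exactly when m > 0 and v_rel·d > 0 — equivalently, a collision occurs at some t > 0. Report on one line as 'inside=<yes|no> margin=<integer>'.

d = (-17, -4),  |d|² = 305;  R = 7+4 = 11,  c = 305−11² = 184
v_rel = (-9, -11),  |v_rel|² = 202;  v_rel·d = (-9)·(-17) + (-11)·(-4) = 197
202·t² − 394·t + 184 = 0  ⇒  m = 197² − 202·184 = 1641
m = 1641 > 0,  v_rel·d = 197 > 0  ⇒  inside

inside=yes margin=1641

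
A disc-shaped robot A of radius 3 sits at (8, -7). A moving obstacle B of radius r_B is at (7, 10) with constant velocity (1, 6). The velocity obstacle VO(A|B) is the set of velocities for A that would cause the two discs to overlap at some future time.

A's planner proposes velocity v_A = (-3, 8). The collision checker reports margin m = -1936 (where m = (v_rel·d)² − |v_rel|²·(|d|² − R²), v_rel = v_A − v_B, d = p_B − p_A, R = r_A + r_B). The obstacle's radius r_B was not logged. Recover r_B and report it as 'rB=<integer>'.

m = -1936
d = (-1, 17);  v_rel = (-4, 2),  |v_rel|² = 20
v_rel×d = (-4)·(17) − (2)·(-1) = -66
since m = R²·20 − (-66)²:  R² = (4356 + -1936) / 20 = 121
R = √121 = 11  ⇒  r_B = 11 − 3 = 8

rB=8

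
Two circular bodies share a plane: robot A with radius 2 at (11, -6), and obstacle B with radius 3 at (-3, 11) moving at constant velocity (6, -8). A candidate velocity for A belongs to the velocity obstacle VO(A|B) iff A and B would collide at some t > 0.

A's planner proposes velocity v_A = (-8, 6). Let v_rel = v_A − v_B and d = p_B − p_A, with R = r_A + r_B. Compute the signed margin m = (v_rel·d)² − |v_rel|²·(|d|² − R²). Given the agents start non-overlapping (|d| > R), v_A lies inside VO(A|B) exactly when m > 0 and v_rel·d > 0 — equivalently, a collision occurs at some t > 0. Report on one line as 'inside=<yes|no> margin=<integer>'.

d = (-14, 17),  |d|² = 485;  R = 2+3 = 5,  c = 485−5² = 460
v_rel = (-14, 14),  |v_rel|² = 392;  v_rel·d = (-14)·(-14) + (14)·(17) = 434
392·t² − 868·t + 460 = 0  ⇒  m = 434² − 392·460 = 8036
m = 8036 > 0,  v_rel·d = 434 > 0  ⇒  inside

inside=yes margin=8036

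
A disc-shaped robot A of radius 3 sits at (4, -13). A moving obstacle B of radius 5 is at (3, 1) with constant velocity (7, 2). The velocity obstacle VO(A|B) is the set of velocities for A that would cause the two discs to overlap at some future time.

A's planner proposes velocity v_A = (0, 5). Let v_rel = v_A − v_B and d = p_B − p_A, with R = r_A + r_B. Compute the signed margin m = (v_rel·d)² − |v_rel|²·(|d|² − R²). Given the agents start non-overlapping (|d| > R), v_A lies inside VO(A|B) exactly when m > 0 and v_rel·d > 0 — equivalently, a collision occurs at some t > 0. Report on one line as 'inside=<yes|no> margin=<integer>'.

d = (-1, 14),  |d|² = 197;  R = 3+5 = 8,  c = 197−8² = 133
v_rel = (-7, 3),  |v_rel|² = 58;  v_rel·d = (-7)·(-1) + (3)·(14) = 49
58·t² − 98·t + 133 = 0  ⇒  m = 49² − 58·133 = -5313
m = -5313 < 0,  v_rel·d = 49 > 0  ⇒  outside

inside=no margin=-5313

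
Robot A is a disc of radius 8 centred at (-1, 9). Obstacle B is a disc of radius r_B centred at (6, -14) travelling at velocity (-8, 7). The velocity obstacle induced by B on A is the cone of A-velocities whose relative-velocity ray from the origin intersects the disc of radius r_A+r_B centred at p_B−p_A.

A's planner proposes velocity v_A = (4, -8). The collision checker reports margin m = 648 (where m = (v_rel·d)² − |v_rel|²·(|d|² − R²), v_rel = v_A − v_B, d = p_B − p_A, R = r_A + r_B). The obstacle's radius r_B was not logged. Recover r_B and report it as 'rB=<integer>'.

m = 648
d = (7, -23);  v_rel = (12, -15),  |v_rel|² = 369
v_rel×d = (12)·(-23) − (-15)·(7) = -171
since m = R²·369 − (-171)²:  R² = (29241 + 648) / 369 = 81
R = √81 = 9  ⇒  r_B = 9 − 8 = 1

rB=1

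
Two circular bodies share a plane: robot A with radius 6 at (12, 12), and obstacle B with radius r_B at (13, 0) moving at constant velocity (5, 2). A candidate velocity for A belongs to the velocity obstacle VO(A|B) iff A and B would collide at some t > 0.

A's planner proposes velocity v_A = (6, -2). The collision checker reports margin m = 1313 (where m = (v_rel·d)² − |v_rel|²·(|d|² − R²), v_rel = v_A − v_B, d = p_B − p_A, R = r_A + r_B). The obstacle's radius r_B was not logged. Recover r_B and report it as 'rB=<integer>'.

m = 1313
d = (1, -12);  v_rel = (1, -4),  |v_rel|² = 17
v_rel×d = (1)·(-12) − (-4)·(1) = -8
since m = R²·17 − (-8)²:  R² = (64 + 1313) / 17 = 81
R = √81 = 9  ⇒  r_B = 9 − 6 = 3

rB=3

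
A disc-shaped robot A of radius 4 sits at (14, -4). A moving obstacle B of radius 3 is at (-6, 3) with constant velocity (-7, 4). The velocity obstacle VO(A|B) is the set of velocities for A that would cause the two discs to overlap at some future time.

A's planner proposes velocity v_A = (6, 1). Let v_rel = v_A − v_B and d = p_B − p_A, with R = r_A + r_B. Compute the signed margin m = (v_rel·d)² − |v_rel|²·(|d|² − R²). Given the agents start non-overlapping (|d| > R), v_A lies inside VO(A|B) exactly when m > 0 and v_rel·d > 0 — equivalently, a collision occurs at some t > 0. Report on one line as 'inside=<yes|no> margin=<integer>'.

d = (-20, 7),  |d|² = 449;  R = 4+3 = 7,  c = 449−7² = 400
v_rel = (13, -3),  |v_rel|² = 178;  v_rel·d = (13)·(-20) + (-3)·(7) = -281
178·t² + 562·t + 400 = 0  ⇒  m = (-281)² − 178·400 = 7761
m = 7761 > 0,  v_rel·d = -281 < 0  ⇒  outside

inside=no margin=7761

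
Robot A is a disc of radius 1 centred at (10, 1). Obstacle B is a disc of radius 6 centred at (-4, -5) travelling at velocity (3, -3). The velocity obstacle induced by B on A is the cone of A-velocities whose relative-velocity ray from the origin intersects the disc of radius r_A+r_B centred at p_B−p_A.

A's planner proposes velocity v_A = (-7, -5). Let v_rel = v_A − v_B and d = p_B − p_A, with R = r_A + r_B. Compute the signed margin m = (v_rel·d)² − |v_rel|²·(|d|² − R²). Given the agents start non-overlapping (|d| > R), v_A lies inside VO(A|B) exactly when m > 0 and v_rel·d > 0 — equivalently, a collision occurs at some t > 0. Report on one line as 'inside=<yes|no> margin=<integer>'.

d = (-14, -6),  |d|² = 232;  R = 1+6 = 7,  c = 232−7² = 183
v_rel = (-10, -2),  |v_rel|² = 104;  v_rel·d = (-10)·(-14) + (-2)·(-6) = 152
104·t² − 304·t + 183 = 0  ⇒  m = 152² − 104·183 = 4072
m = 4072 > 0,  v_rel·d = 152 > 0  ⇒  inside

inside=yes margin=4072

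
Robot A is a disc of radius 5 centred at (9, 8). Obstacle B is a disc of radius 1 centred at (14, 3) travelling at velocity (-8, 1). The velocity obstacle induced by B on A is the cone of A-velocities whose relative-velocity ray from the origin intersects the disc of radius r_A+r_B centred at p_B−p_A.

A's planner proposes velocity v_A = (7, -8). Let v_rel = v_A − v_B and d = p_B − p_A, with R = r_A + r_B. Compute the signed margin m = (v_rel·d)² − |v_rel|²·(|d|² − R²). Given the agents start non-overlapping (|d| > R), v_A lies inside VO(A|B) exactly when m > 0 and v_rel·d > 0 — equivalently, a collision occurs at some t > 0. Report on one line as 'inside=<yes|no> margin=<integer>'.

d = (5, -5),  |d|² = 50;  R = 5+1 = 6,  c = 50−6² = 14
v_rel = (15, -9),  |v_rel|² = 306;  v_rel·d = (15)·(5) + (-9)·(-5) = 120
306·t² − 240·t + 14 = 0  ⇒  m = 120² − 306·14 = 10116
m = 10116 > 0,  v_rel·d = 120 > 0  ⇒  inside

inside=yes margin=10116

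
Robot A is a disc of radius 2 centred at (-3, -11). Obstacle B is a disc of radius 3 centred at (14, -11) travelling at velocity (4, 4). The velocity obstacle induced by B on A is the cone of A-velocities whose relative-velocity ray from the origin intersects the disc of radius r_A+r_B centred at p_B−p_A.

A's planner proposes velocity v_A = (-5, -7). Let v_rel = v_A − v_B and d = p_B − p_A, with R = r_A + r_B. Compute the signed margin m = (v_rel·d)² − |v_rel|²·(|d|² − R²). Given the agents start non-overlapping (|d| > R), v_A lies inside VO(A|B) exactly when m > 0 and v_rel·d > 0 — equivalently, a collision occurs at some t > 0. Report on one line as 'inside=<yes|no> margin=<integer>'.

d = (17, 0),  |d|² = 289;  R = 2+3 = 5,  c = 289−5² = 264
v_rel = (-9, -11),  |v_rel|² = 202;  v_rel·d = (-9)·(17) + (-11)·(0) = -153
202·t² + 306·t + 264 = 0  ⇒  m = (-153)² − 202·264 = -29919
m = -29919 < 0,  v_rel·d = -153 < 0  ⇒  outside

inside=no margin=-29919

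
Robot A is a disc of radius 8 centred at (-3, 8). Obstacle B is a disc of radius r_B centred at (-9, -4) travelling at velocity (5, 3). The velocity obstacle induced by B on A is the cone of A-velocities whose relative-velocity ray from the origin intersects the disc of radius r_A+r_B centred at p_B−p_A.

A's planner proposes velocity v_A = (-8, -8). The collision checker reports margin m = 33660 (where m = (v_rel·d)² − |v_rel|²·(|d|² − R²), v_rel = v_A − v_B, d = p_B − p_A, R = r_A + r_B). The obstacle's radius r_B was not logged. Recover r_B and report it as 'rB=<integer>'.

m = 33660
d = (-6, -12);  v_rel = (-13, -11),  |v_rel|² = 290
v_rel×d = (-13)·(-12) − (-11)·(-6) = 90
since m = R²·290 − 90²:  R² = (8100 + 33660) / 290 = 144
R = √144 = 12  ⇒  r_B = 12 − 8 = 4

rB=4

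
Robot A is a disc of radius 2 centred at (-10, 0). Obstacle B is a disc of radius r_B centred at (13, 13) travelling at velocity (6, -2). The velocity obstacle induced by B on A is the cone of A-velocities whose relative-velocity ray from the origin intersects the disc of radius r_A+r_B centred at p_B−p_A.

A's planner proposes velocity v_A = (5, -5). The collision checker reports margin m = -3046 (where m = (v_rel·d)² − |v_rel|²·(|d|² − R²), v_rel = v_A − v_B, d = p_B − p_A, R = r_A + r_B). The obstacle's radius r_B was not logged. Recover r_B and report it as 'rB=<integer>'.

m = -3046
d = (23, 13);  v_rel = (-1, -3),  |v_rel|² = 10
v_rel×d = (-1)·(13) − (-3)·(23) = 56
since m = R²·10 − 56²:  R² = (3136 + -3046) / 10 = 9
R = √9 = 3  ⇒  r_B = 3 − 2 = 1

rB=1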